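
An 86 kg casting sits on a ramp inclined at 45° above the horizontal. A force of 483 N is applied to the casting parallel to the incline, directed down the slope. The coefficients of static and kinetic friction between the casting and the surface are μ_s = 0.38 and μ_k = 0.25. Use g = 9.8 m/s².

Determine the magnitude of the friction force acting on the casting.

f ≈ 149 N (up the incline)

Perpendicular to the surface, N = m g cos θ = 86·9.8·cos 45° = 595.9 N.
For equilibrium along the incline the friction force must supply f = m g sin θ + P = 595.9 + 483 = 1079 N (positive meaning up-slope).
Maximum static friction available: μ_s N = 0.38 × 595.9 = 226.5 N.
Since |1079| > 226.5 N, static friction cannot hold it; the casting slides down the incline and kinetic friction applies: f = μ_k N = 0.25 × 595.9 = 149 N.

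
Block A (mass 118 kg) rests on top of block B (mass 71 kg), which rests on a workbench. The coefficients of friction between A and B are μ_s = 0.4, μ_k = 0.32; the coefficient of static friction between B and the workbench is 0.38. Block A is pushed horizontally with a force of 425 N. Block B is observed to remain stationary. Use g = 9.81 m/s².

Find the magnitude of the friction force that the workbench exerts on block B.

The normal force B exerts on A is simply A's weight, N₁ = 1158 N.
Maximum static friction on A from B: μ_s N₁ = 0.4×1158 = 463 N.
Since P = 425 N ≤ 463 N, A does not slip on B; friction on A equals P = 425 N.
B experiences an equal 425 N forward from A (third law). B is in equilibrium, so the floor supplies f₂ = 425 N of static friction (limit μ_s(m_A+m_B)g = 704.6 N, not exceeded).

f ≈ 425 N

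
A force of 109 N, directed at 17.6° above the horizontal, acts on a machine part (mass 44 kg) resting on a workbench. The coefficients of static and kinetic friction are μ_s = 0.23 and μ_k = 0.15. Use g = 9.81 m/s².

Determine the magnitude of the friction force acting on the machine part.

N = m g − P sin α = 431.6 − 109×sin 17.6° = 398.7 N.
For equilibrium, f = P cos α = 109×cos 17.6° = 103.9 N.
μ_s N = 0.23 × 398.7 = 91.7 N.
103.9 > 91.7 N → the machine part slides; f = μ_k N = 0.15×398.7 = 59.8 N.

f ≈ 59.8 N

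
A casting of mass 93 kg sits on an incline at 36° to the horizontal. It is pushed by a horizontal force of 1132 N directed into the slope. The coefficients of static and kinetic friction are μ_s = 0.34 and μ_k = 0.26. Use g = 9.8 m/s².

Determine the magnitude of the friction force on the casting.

f ≈ 380 N (down the incline)

The horizontal push has a component P sin θ into the surface, so N = m g cos θ + P sin θ = 737.3 + 665.4 = 1403 N.
Parallel to the incline: P cos θ − m g sin θ = 915.8 − 535.7 = 380.1 N; the friction needed to balance this is 380.1 N acting down the slope.
Maximum static friction: μ_s N = 0.34 × 1403 = 476.9 N.
|f_req| = 380.1 ≤ 476.9 N → the casting is in equilibrium; friction equals the required value.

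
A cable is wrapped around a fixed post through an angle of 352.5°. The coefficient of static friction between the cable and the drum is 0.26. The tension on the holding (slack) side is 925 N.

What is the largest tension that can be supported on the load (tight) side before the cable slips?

T_max ≈ 4580 N

At impending slip the capstan equation gives T₂/T₁ = e^{μβ} with β in radians.
β = 352.5° × π/180 = 6.152 rad.
e^{μβ} = e^{0.26×6.152} = 4.951.
T₂ = T₁ · e^{μβ} = 925 × 4.951 = 4580 N.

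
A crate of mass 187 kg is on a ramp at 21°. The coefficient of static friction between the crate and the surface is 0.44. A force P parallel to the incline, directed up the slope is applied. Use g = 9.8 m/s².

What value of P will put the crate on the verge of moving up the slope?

P ≈ 1410 N

At impending motion up the slope, friction acts down-slope at its limit: f = μ_s N.
P is parallel to the surface, so N = m g cos θ = 1710 N.
Along the incline: P = m g sin θ + μ_s N = 657 + 0.44×1710 = 1410 N.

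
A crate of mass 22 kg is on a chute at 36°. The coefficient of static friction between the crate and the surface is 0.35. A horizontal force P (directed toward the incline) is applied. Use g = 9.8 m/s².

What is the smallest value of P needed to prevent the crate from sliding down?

The crate tends to slide down (tan θ > μ_s), so at the point of impending slip friction acts up-slope at its limit: f = μ_s N.
Perpendicular to the incline: N = m g cos θ + P sin θ.
Along the incline: P cos θ + μ_s N = m g sin θ, i.e. P cos θ + μ_s (m g cos θ + P sin θ) = m g sin θ.
Solving, P (cos θ + μ_s sin θ) = m g (sin θ − μ_s cos θ), so P = 216×0.3046/1.015 = 64.7 N.

P_min ≈ 64.7 N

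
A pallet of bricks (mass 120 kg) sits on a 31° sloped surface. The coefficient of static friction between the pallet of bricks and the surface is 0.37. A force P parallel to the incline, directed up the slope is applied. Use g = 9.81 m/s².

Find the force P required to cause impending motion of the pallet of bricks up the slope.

At impending motion up the slope, friction acts down-slope at its limit: f = μ_s N.
P is parallel to the surface, so N = m g cos θ = 1010 N.
Along the incline: P = m g sin θ + μ_s N = 606 + 0.37×1010 = 980 N.

P ≈ 980 N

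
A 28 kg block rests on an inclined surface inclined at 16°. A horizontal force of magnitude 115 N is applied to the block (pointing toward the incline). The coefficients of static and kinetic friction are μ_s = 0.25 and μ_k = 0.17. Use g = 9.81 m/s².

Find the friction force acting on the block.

f ≈ 34.8 N (down the incline)

Resolve perpendicular to the incline: N = m g cos θ + P sin θ = 28×9.81×cos 16° + 115×sin 16° = 295.7 N.
Parallel to the incline: P cos θ − m g sin θ = 110.5 − 75.71 = 34.83 N; the friction needed to balance this is 34.83 N acting down the slope.
Maximum static friction: μ_s N = 0.25 × 295.7 = 73.93 N.
Since 34.83 N is within the 73.93 N limit, the block stays put and friction is exactly 34.8 N.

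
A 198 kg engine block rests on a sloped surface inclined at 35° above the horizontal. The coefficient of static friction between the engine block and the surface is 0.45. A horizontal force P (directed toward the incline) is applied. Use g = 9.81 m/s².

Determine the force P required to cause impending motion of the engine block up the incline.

At impending motion up the slope, friction acts down-slope at its limit: f = μ_s N.
Perpendicular to the incline: N = m g cos θ + P sin θ.
Along the incline: P cos θ = m g sin θ + μ_s N = m g sin θ + μ_s (m g cos θ + P sin θ).
Solving, P (cos θ − μ_s sin θ) = m g (sin θ + μ_s cos θ), so P = 198×9.81×(sin 35° + 0.45 cos 35°)/(cos 35° − 0.45 sin 35°) = 1940×0.9422/0.561 = 3260 N.

P ≈ 3260 N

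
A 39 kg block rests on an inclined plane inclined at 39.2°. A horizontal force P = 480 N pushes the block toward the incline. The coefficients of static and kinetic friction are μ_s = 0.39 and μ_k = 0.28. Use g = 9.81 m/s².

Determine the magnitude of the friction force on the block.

The horizontal push has a component P sin θ into the surface, so N = m g cos θ + P sin θ = 296.5 + 303.4 = 599.9 N.
Parallel to the incline: P cos θ − m g sin θ = 372 − 241.8 = 130.2 N; the friction needed to balance this is 130.2 N acting down the slope.
Maximum static friction: μ_s N = 0.39 × 599.9 = 233.9 N.
|f_req| = 130.2 ≤ 233.9 N → the block is in equilibrium; friction equals the required value.

f ≈ 130 N (down the incline)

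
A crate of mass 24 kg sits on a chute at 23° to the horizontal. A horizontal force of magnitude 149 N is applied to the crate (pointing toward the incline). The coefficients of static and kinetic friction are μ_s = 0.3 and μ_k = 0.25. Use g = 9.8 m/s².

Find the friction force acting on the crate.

The horizontal push has a component P sin θ into the surface, so N = m g cos θ + P sin θ = 216.5 + 58.22 = 274.7 N.
Along the incline, the net driving force (taking up-slope positive) is P cos θ − m g sin θ = 137.2 − 91.9 = 45.26 N, so equilibrium requires friction f = -45.26 N (down-slope).
The limit of static friction is μ_s N = 82.42 N.
|f_req| = 45.26 ≤ 82.42 N → the crate is in equilibrium; friction equals the required value.

f ≈ 45.3 N (down the incline)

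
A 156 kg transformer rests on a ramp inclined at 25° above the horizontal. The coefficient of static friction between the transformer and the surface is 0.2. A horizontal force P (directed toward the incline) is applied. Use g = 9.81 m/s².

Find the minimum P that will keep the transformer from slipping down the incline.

The transformer tends to slide down (tan θ > μ_s), so at the point of impending slip friction acts up-slope at its limit: f = μ_s N.
Perpendicular to the incline: N = m g cos θ + P sin θ.
Along the incline: P cos θ + μ_s N = m g sin θ, i.e. P cos θ + μ_s (m g cos θ + P sin θ) = m g sin θ.
Solving, P (cos θ + μ_s sin θ) = m g (sin θ − μ_s cos θ), so P = 1530×0.2414/0.9908 = 373 N.

P_min ≈ 373 N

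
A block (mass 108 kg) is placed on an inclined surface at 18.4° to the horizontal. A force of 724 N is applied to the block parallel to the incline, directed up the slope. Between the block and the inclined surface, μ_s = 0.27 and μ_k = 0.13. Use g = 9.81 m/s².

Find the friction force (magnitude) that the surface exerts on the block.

Normal force: N = m g cos θ = 108 × 9.81 × cos 18.4° = 1005 N.
Parallel to the incline, ΣF = 0 gives f = m g sin θ − P = 334.4 − 724 = -389.6 N (up-slope positive).
The static-friction ceiling is μ_s N = 0.27 × 1005 = 271.4 N.
|-389.6| exceeds 271.4 N, so the block slips up-slope; friction is kinetic, f = μ_k N = 0.13×1005 = 131 N.

f ≈ 131 N (down the incline)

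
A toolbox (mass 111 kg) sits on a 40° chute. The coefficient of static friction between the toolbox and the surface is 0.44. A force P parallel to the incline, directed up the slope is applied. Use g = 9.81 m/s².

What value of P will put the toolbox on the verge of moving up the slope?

P ≈ 1070 N

At impending motion up the slope, friction acts down-slope at its limit: f = μ_s N.
P is parallel to the surface, so N = m g cos θ = 834 N.
Along the incline: P = m g sin θ + μ_s N = 700 + 0.44×834 = 1070 N.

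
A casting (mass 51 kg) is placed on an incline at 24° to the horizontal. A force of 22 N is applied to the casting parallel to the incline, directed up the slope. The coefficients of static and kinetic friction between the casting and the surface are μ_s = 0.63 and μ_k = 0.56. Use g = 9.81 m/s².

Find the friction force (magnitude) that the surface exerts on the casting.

Perpendicular to the surface, N = m g cos θ = 51·9.81·cos 24° = 457.1 N.
Parallel to the incline, ΣF = 0 gives f = m g sin θ − P = 203.5 − 22 = 181.5 N (up-slope positive).
The static-friction ceiling is μ_s N = 0.63 × 457.1 = 287.9 N.
Since |181.5| ≤ 287.9 N, static friction is sufficient; f equals the required value, not μ_s N.

f ≈ 181 N (up the incline)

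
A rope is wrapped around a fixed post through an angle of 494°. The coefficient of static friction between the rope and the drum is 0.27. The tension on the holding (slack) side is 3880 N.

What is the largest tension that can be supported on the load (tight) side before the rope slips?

T_max ≈ 39800 N

At impending slip the capstan equation gives T₂/T₁ = e^{μβ} with β in radians.
β = 494° × π/180 = 8.622 rad.
e^{μβ} = e^{0.27×8.622} = 10.26.
T₂ = T₁ · e^{μβ} = 3880 × 10.26 = 39800 N.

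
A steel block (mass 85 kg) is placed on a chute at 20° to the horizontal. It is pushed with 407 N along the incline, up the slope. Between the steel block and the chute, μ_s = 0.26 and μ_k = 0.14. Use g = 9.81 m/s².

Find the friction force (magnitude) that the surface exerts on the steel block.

Normal force: N = m g cos θ = 85 × 9.81 × cos 20° = 783.6 N.
Parallel to the incline, ΣF = 0 gives f = m g sin θ − P = 285.2 − 407 = -121.8 N (up-slope positive).
Static friction can supply at most μ_s N = 203.7 N.
Since |-121.8| ≤ 203.7 N, static friction is sufficient; f equals the required value, not μ_s N.

f ≈ 122 N (down the incline)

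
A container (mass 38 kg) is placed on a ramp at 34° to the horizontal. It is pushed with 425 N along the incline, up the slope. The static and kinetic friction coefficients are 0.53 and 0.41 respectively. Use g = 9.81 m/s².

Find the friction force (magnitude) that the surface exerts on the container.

f ≈ 127 N (down the incline)

The normal reaction is N = m g cos θ = 309 N.
Parallel to the incline, ΣF = 0 gives f = m g sin θ − P = 208.5 − 425 = -216.5 N (up-slope positive).
The static-friction ceiling is μ_s N = 0.53 × 309 = 163.8 N.
Since |-216.5| > 163.8 N, static friction cannot hold it; the container slides up the incline and kinetic friction applies: f = μ_k N = 0.41 × 309 = 127 N.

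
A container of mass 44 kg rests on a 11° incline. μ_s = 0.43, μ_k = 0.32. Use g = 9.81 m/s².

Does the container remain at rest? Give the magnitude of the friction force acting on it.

f ≈ 82.4 N

N = m g cos θ = 424 N.
Down-slope weight component: m g sin θ = 82.4 N.
μ_s N = 182 N.
82.4 ≤ 182 N, so it stays put; friction = 82.4 N.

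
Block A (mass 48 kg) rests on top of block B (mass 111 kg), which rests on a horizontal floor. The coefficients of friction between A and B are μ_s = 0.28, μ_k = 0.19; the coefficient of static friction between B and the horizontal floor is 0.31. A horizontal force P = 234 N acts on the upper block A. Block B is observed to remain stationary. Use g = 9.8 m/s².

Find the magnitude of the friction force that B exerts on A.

Between the blocks, N₁ = m_A g = 470.4 N.
So the A–B interface can sustain at most μ_s N₁ = 131.7 N of static friction.
P = 234 N exceeds that limit, so A slips over B and the interface friction becomes kinetic: f₁ = μ_k N₁ = 0.19×470.4 = 89.4 N.
B experiences an equal 89.4 N forward from A (third law). B is in equilibrium, so the floor supplies f₂ = 89.4 N of static friction (limit μ_s(m_A+m_B)g = 483 N, not exceeded).

f ≈ 89.4 N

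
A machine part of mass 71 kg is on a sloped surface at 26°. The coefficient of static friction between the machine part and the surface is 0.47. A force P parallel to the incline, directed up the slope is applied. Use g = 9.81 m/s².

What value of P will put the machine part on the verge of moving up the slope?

At impending motion up the slope, friction acts down-slope at its limit: f = μ_s N.
P is parallel to the surface, so N = m g cos θ = 626 N.
Along the incline: P = m g sin θ + μ_s N = 305 + 0.47×626 = 600 N.

P ≈ 600 N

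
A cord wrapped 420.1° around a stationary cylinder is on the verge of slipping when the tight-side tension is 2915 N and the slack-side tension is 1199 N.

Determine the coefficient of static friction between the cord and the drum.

T₂/T₁ = e^{μβ} → μ = ln(T₂/T₁)/β.
β = 420.1° = 7.332 rad.
μ = ln(2915/1199)/7.332 = ln(2.431)/7.332 = 0.121.

μ ≈ 0.121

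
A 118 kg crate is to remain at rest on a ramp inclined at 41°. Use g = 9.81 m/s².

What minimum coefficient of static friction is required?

μ_s,min ≈ 0.869

At the slip threshold m g sin θ = μ_s m g cos θ, so μ_s,min = tan θ.
μ_s,min = tan 41° = 0.869.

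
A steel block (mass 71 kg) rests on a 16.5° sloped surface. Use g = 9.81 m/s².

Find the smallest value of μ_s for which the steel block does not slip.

At the slip threshold m g sin θ = μ_s m g cos θ, so μ_s,min = tan θ.
μ_s,min = tan 16.5° = 0.296.

μ_s,min ≈ 0.296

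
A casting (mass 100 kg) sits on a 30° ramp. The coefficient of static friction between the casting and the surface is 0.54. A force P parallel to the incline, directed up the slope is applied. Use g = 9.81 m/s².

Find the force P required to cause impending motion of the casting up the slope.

P ≈ 949 N

At impending motion up the slope, friction acts down-slope at its limit: f = μ_s N.
P is parallel to the surface, so N = m g cos θ = 850 N.
Along the incline: P = m g sin θ + μ_s N = 490 + 0.54×850 = 949 N.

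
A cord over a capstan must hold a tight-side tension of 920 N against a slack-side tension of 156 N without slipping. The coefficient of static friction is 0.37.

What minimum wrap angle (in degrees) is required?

T₂/T₁ = e^{μβ} → β = ln(T₂/T₁)/μ.
β = ln(920/156)/0.37 = 1.775/0.37 = 4.796 rad.
In degrees: β = 4.796 × 180/π = 275°.

β_min ≈ 275°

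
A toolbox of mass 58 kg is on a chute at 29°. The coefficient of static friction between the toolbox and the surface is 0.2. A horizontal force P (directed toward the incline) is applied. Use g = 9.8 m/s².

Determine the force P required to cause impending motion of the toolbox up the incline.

P ≈ 482 N

At impending motion up the slope, friction acts down-slope at its limit: f = μ_s N.
Perpendicular to the incline: N = m g cos θ + P sin θ.
Along the incline: P cos θ = m g sin θ + μ_s N = m g sin θ + μ_s (m g cos θ + P sin θ).
Solving, P (cos θ − μ_s sin θ) = m g (sin θ + μ_s cos θ), so P = 58×9.8×(sin 29° + 0.2 cos 29°)/(cos 29° − 0.2 sin 29°) = 568×0.6597/0.7777 = 482 N.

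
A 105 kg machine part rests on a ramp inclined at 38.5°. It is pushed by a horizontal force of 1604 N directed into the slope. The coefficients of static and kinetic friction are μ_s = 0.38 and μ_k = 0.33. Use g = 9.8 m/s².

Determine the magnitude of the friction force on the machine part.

f ≈ 615 N (down the incline)

Normal direction: N = m g cos θ + P sin θ = 1804 N.
Parallel to the incline: P cos θ − m g sin θ = 1255 − 640.6 = 614.7 N; the friction needed to balance this is 614.7 N acting down the slope.
The limit of static friction is μ_s N = 685.5 N.
|f_req| = 614.7 ≤ 685.5 N → the machine part is in equilibrium; friction equals the required value.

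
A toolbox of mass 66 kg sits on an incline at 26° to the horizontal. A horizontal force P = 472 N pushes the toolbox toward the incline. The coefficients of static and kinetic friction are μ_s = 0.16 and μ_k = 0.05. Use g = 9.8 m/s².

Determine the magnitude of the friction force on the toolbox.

Normal direction: N = m g cos θ + P sin θ = 788.3 N.
Along the incline, the net driving force (taking up-slope positive) is P cos θ − m g sin θ = 424.2 − 283.5 = 140.7 N, so equilibrium requires friction f = -140.7 N (down-slope).
Maximum static friction: μ_s N = 0.16 × 788.3 = 126.1 N.
The required 140.7 N exceeds the static limit, so the toolbox slides up-slope and f = μ_k N = 0.05×788.3 = 39.4 N.

f ≈ 39.4 N (down the incline)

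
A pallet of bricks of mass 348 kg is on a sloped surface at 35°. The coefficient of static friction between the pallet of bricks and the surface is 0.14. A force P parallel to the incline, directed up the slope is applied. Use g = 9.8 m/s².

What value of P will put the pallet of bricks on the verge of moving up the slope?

At impending motion up the slope, friction acts down-slope at its limit: f = μ_s N.
P is parallel to the surface, so N = m g cos θ = 2790 N.
Along the incline: P = m g sin θ + μ_s N = 1960 + 0.14×2790 = 2350 N.

P ≈ 2350 N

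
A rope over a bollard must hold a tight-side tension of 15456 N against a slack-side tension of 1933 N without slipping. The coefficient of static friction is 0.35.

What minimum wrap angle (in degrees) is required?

β_min ≈ 340°

T₂/T₁ = e^{μβ} → β = ln(T₂/T₁)/μ.
β = ln(15456/1933)/0.35 = 2.079/0.35 = 5.94 rad.
In degrees: β = 5.94 × 180/π = 340°.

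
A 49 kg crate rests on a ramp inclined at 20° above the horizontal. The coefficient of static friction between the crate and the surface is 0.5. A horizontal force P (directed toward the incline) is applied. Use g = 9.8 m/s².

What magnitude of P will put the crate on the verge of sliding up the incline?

At impending motion up the slope, friction acts down-slope at its limit: f = μ_s N.
Perpendicular to the incline: N = m g cos θ + P sin θ.
Along the incline: P cos θ = m g sin θ + μ_s N = m g sin θ + μ_s (m g cos θ + P sin θ).
Solving, P (cos θ − μ_s sin θ) = m g (sin θ + μ_s cos θ), so P = 49×9.8×(sin 20° + 0.5 cos 20°)/(cos 20° − 0.5 sin 20°) = 480×0.8119/0.7687 = 507 N.

P ≈ 507 N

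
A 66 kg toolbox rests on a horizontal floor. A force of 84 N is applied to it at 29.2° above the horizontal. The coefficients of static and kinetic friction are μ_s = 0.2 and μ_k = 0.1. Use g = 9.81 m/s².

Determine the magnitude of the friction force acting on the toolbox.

N = m g − P sin α = 647.5 − 84×sin 29.2° = 606.5 N.
Horizontally, friction must balance P cos α = 73.33 N.
The static-friction limit is μ_s N = 121.3 N.
73.33 ≤ 121.3 N → static; friction equals the required 73.3 N.

f ≈ 73.3 N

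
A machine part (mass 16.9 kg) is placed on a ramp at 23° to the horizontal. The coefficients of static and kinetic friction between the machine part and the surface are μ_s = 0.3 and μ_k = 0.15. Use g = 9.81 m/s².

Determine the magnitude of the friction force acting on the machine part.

The normal reaction is N = m g cos θ = 152.6 N.
Along the slope the weight component is m g sin θ = 64.78 N; friction must supply exactly this, acting up-slope.
Static friction can supply at most μ_s N = 45.78 N.
Since |64.78| > 45.78 N, static friction cannot hold it; the machine part slides down the incline and kinetic friction applies: f = μ_k N = 0.15 × 152.6 = 22.9 N.

f ≈ 22.9 N (up the incline)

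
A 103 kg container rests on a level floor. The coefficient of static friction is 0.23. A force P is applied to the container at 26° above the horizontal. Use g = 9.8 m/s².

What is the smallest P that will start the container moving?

N = m g − P sin α (the pull lifts the container).
At impending slip, P cos α = μ_s N = μ_s (m g − P sin α).
Solving: P (cos α + μ_s sin α) = μ_s m g → P = 0.23×1010/(cos 26° + 0.23 sin 26°) = 232/0.9996 = 232 N.

P ≈ 232 N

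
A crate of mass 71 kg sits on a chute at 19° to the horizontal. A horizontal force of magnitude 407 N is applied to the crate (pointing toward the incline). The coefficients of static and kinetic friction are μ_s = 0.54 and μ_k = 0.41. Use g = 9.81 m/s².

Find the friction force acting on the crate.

f ≈ 158 N (down the incline)

Resolve perpendicular to the incline: N = m g cos θ + P sin θ = 71×9.81×cos 19° + 407×sin 19° = 791.1 N.
Along the incline, the net driving force (taking up-slope positive) is P cos θ − m g sin θ = 384.8 − 226.8 = 158.1 N, so equilibrium requires friction f = -158.1 N (down-slope).
Maximum static friction: μ_s N = 0.54 × 791.1 = 427.2 N.
|f_req| = 158.1 ≤ 427.2 N → the crate is in equilibrium; friction equals the required value.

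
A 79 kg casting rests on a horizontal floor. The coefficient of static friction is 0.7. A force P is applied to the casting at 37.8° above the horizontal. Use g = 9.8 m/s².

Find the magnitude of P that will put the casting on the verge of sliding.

N = m g − P sin α (the pull lifts the casting).
At impending slip, P cos α = μ_s N = μ_s (m g − P sin α).
Solving: P (cos α + μ_s sin α) = μ_s m g → P = 0.7×774/(cos 37.8° + 0.7 sin 37.8°) = 542/1.219 = 445 N.

P ≈ 445 N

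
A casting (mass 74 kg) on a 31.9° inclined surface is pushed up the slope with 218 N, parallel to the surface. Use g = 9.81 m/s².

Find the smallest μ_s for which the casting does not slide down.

μ_s,min ≈ 0.269

N = m g cos θ = 616.3 N.
Friction must make up the shortfall along the incline: f = m g sin θ − P = 383.6 − 218 = 165.6 N.
At the threshold f = μ_s N, so μ_s,min = 165.6/616.3 = 0.269.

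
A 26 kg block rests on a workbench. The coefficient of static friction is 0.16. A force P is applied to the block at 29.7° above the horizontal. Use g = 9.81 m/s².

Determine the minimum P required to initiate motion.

N = m g − P sin α (the pull lifts the block).
At impending slip, P cos α = μ_s N = μ_s (m g − P sin α).
Solving: P (cos α + μ_s sin α) = μ_s m g → P = 0.16×255/(cos 29.7° + 0.16 sin 29.7°) = 40.8/0.9479 = 43.1 N.

P ≈ 43.1 N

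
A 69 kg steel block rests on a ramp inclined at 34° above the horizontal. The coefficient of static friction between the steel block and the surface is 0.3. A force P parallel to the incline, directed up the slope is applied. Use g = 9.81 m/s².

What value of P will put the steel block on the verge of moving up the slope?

At impending motion up the slope, friction acts down-slope at its limit: f = μ_s N.
P is parallel to the surface, so N = m g cos θ = 561 N.
Along the incline: P = m g sin θ + μ_s N = 379 + 0.3×561 = 547 N.

P ≈ 547 N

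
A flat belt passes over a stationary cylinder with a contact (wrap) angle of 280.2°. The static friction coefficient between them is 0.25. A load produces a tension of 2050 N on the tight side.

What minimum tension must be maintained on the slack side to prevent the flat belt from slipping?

Capstan equation at impending slip: T_tight/T_slack = e^{μβ}.
β = 280.2° = 4.89 rad; e^{μβ} = e^{0.25×4.89} = 3.396.
T_slack = T_tight / e^{μβ} = 2050 / 3.396 = 604 N.

T_min ≈ 604 N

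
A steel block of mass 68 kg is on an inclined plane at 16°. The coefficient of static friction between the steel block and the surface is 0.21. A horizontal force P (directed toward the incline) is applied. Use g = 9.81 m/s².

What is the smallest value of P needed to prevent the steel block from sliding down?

The steel block tends to slide down (tan θ > μ_s), so at the point of impending slip friction acts up-slope at its limit: f = μ_s N.
Perpendicular to the incline: N = m g cos θ + P sin θ.
Along the incline: P cos θ + μ_s N = m g sin θ, i.e. P cos θ + μ_s (m g cos θ + P sin θ) = m g sin θ.
Solving, P (cos θ + μ_s sin θ) = m g (sin θ − μ_s cos θ), so P = 667×0.07377/1.019 = 48.3 N.

P_min ≈ 48.3 N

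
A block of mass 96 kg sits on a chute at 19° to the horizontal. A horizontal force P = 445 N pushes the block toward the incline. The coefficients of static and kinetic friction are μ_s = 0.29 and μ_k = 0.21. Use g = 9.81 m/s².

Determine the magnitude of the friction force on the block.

f ≈ 114 N (down the incline)

Resolve perpendicular to the incline: N = m g cos θ + P sin θ = 96×9.81×cos 19° + 445×sin 19° = 1035 N.
Parallel to the incline: P cos θ − m g sin θ = 420.8 − 306.6 = 114.1 N; the friction needed to balance this is 114.1 N acting down the slope.
The limit of static friction is μ_s N = 300.2 N.
|f_req| = 114.1 ≤ 300.2 N → the block is in equilibrium; friction equals the required value.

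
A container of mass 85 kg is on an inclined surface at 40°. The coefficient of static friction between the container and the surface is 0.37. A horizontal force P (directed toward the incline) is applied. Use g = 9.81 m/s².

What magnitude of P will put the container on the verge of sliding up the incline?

At impending motion up the slope, friction acts down-slope at its limit: f = μ_s N.
Perpendicular to the incline: N = m g cos θ + P sin θ.
Along the incline: P cos θ = m g sin θ + μ_s N = m g sin θ + μ_s (m g cos θ + P sin θ).
Solving, P (cos θ − μ_s sin θ) = m g (sin θ + μ_s cos θ), so P = 85×9.81×(sin 40° + 0.37 cos 40°)/(cos 40° − 0.37 sin 40°) = 834×0.9262/0.5282 = 1460 N.

P ≈ 1460 N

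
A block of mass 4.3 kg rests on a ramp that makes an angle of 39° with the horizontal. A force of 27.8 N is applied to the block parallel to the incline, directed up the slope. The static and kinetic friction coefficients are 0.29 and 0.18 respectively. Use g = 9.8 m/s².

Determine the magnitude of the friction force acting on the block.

f ≈ 1.28 N (down the incline)

Perpendicular to the surface, N = m g cos θ = 4.3·9.8·cos 39° = 32.75 N.
The friction needed for equilibrium is m g sin θ − P = 26.52 − 27.8 = -1.28 N, measured positive up-slope.
Static friction can supply at most μ_s N = 9.497 N.
Since |-1.28| ≤ 9.497 N, no slip — friction simply equals what equilibrium demands.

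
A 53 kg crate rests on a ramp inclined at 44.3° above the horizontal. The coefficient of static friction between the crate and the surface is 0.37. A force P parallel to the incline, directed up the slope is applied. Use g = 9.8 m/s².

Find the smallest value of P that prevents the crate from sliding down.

The crate tends to slide down (tan θ > μ_s), so at the point of impending slip friction acts up-slope at its limit: f = μ_s N.
P is parallel to the surface, so N = m g cos θ = 372 N.
Along the incline: P + μ_s N = m g sin θ, so P = 363 − 0.37×372 = 225 N.

P_min ≈ 225 N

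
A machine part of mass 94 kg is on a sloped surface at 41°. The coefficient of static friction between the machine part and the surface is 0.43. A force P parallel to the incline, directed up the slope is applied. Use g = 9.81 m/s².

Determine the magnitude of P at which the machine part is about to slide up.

At impending motion up the slope, friction acts down-slope at its limit: f = μ_s N.
P is parallel to the surface, so N = m g cos θ = 696 N.
Along the incline: P = m g sin θ + μ_s N = 605 + 0.43×696 = 904 N.

P ≈ 904 N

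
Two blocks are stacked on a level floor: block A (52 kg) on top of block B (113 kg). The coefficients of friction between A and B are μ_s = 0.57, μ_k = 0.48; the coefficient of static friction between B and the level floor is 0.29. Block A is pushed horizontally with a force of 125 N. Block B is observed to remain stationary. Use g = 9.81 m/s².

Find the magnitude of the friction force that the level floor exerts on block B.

The normal force B exerts on A is simply A's weight, N₁ = 510.1 N.
Maximum static friction on A from B: μ_s N₁ = 0.57×510.1 = 290.8 N.
P = 125 N is within that limit, so A and B move together (both at rest); the A–B friction is simply f₁ = P = 125 N.
By Newton's third law B feels 125 N forward from A. With B stationary, the floor's static friction on B balances it: f₂ = 125 N (well within μ_s(m_A+m_B)g = 469.4 N).

f ≈ 125 N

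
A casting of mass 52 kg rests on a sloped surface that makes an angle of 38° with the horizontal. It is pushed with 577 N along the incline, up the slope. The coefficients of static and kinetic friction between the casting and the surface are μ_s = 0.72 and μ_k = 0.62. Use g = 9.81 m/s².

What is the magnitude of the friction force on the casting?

f ≈ 263 N (down the incline)

Normal force: N = m g cos θ = 52 × 9.81 × cos 38° = 402 N.
For equilibrium along the incline the friction force must supply f = m g sin θ − P = 314.1 − 577 = -262.9 N (positive meaning up-slope).
The static-friction ceiling is μ_s N = 0.72 × 402 = 289.4 N.
Since |-262.9| ≤ 289.4 N, the casting remains in static equilibrium and friction takes exactly the required value.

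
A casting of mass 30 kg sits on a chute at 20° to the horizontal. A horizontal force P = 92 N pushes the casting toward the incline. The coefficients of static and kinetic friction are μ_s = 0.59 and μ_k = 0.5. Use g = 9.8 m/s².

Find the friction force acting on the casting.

Resolve perpendicular to the incline: N = m g cos θ + P sin θ = 30×9.8×cos 20° + 92×sin 20° = 307.7 N.
Along the incline, the net driving force (taking up-slope positive) is P cos θ − m g sin θ = 86.45 − 100.6 = -14.1 N, so equilibrium requires friction f = 14.1 N (up-slope).
The limit of static friction is μ_s N = 181.6 N.
|f_req| = 14.1 ≤ 181.6 N → the casting is in equilibrium; friction equals the required value.

f ≈ 14.1 N (up the incline)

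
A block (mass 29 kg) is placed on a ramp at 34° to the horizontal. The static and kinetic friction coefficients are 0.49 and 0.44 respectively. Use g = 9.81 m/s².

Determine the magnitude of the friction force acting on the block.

Normal force: N = m g cos θ = 29 × 9.81 × cos 34° = 235.9 N.
For equilibrium along the incline, friction must balance the weight component: f = m g sin θ = 159.1 N up the slope.
The static-friction ceiling is μ_s N = 0.49 × 235.9 = 115.6 N.
|159.1| exceeds 115.6 N, so the block slips down-slope; friction is kinetic, f = μ_k N = 0.44×235.9 = 104 N.

f ≈ 104 N (up the incline)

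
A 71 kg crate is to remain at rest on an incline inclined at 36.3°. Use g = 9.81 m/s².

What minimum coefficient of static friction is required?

μ_s,min ≈ 0.735

At the slip threshold m g sin θ = μ_s m g cos θ, so μ_s,min = tan θ.
μ_s,min = tan 36.3° = 0.735.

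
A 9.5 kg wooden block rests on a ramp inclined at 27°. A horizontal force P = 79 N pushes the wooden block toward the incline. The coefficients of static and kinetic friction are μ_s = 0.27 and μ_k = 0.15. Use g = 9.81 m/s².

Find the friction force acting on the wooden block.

f ≈ 28.1 N (down the incline)

The horizontal push has a component P sin θ into the surface, so N = m g cos θ + P sin θ = 83.04 + 35.87 = 118.9 N.
Along the incline, the net driving force (taking up-slope positive) is P cos θ − m g sin θ = 70.39 − 42.31 = 28.08 N, so equilibrium requires friction f = -28.08 N (down-slope).
The limit of static friction is μ_s N = 32.1 N.
Since 28.08 N is within the 32.1 N limit, the wooden block stays put and friction is exactly 28.1 N.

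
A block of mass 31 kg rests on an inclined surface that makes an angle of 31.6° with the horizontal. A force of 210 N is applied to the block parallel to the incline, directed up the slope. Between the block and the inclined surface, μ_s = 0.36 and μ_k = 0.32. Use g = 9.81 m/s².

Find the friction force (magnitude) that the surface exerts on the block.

f ≈ 50.7 N (down the incline)

The normal reaction is N = m g cos θ = 259 N.
For equilibrium along the incline the friction force must supply f = m g sin θ − P = 159.3 − 210 = -50.65 N (positive meaning up-slope).
Static friction can supply at most μ_s N = 93.25 N.
Since |-50.65| ≤ 93.25 N, no slip — friction simply equals what equilibrium demands.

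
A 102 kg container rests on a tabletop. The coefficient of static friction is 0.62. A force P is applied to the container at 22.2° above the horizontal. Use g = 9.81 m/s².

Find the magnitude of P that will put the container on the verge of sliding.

P ≈ 535 N

N = m g − P sin α (the pull lifts the container).
At impending slip, P cos α = μ_s N = μ_s (m g − P sin α).
Solving: P (cos α + μ_s sin α) = μ_s m g → P = 0.62×1000/(cos 22.2° + 0.62 sin 22.2°) = 620/1.16 = 535 N.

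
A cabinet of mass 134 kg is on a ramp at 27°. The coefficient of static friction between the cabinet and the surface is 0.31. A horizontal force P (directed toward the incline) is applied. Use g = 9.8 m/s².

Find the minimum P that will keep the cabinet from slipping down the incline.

The cabinet tends to slide down (tan θ > μ_s), so at the point of impending slip friction acts up-slope at its limit: f = μ_s N.
Perpendicular to the incline: N = m g cos θ + P sin θ.
Along the incline: P cos θ + μ_s N = m g sin θ, i.e. P cos θ + μ_s (m g cos θ + P sin θ) = m g sin θ.
Solving, P (cos θ + μ_s sin θ) = m g (sin θ − μ_s cos θ), so P = 1310×0.1778/1.032 = 226 N.

P_min ≈ 226 N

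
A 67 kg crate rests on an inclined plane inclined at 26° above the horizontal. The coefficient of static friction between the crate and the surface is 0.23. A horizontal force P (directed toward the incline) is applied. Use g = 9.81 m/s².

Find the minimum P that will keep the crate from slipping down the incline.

The crate tends to slide down (tan θ > μ_s), so at the point of impending slip friction acts up-slope at its limit: f = μ_s N.
Perpendicular to the incline: N = m g cos θ + P sin θ.
Along the incline: P cos θ + μ_s N = m g sin θ, i.e. P cos θ + μ_s (m g cos θ + P sin θ) = m g sin θ.
Solving, P (cos θ + μ_s sin θ) = m g (sin θ − μ_s cos θ), so P = 657×0.2316/0.9996 = 152 N.

P_min ≈ 152 N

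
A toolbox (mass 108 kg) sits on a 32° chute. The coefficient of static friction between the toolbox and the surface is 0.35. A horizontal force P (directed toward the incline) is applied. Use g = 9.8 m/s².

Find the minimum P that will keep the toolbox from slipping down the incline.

P_min ≈ 239 N

The toolbox tends to slide down (tan θ > μ_s), so at the point of impending slip friction acts up-slope at its limit: f = μ_s N.
Perpendicular to the incline: N = m g cos θ + P sin θ.
Along the incline: P cos θ + μ_s N = m g sin θ, i.e. P cos θ + μ_s (m g cos θ + P sin θ) = m g sin θ.
Solving, P (cos θ + μ_s sin θ) = m g (sin θ − μ_s cos θ), so P = 1060×0.2331/1.034 = 239 N.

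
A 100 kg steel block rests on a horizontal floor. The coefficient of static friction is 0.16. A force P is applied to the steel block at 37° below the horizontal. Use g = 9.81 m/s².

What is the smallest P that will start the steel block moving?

P ≈ 223 N

N = m g + P sin α (the push presses the steel block into the horizontal floor).
At impending slip, P cos α = μ_s N = μ_s (m g + P sin α).
Solving: P (cos α − μ_s sin α) = μ_s m g → P = 0.16×981/(cos 37° − 0.16 sin 37°) = 157/0.7023 = 223 N.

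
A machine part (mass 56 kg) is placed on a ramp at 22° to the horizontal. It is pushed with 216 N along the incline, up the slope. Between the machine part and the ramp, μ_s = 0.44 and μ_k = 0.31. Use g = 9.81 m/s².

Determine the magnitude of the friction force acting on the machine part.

Normal force: N = m g cos θ = 56 × 9.81 × cos 22° = 509.4 N.
For equilibrium along the incline the friction force must supply f = m g sin θ − P = 205.8 − 216 = -10.21 N (positive meaning up-slope).
Static friction can supply at most μ_s N = 224.1 N.
Since |-10.21| ≤ 224.1 N, no slip — friction simply equals what equilibrium demands.

f ≈ 10.2 N (down the incline)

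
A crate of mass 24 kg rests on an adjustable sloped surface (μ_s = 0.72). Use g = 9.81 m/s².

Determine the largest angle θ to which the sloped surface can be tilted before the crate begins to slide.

At the slip threshold, m g sin θ = μ_s · m g cos θ, so tan θ = μ_s.
θ_max = arctan(0.72) = 35.8°.

θ_max ≈ 35.8°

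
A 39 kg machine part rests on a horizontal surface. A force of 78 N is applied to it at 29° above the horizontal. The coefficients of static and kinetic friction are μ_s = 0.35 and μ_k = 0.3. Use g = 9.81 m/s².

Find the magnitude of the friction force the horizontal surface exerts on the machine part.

The vertical component of P reduces the normal force: N = m g − P sin α = 382.6 − 37.82 = 344.8 N.
The horizontal driving force is P cos α = 68.22 N, so equilibrium needs friction f = 68.22 N.
μ_s N = 0.35 × 344.8 = 120.7 N.
Since 68.22 N does not exceed the limit, the machine part stays at rest and f = 68.2 N.

f ≈ 68.2 N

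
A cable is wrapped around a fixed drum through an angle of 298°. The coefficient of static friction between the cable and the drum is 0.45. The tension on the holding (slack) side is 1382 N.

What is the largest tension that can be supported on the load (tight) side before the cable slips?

At impending slip the capstan equation gives T₂/T₁ = e^{μβ} with β in radians.
β = 298° × π/180 = 5.201 rad.
e^{μβ} = e^{0.45×5.201} = 10.39.
T₂ = T₁ · e^{μβ} = 1382 × 10.39 = 14400 N.

T_max ≈ 14400 N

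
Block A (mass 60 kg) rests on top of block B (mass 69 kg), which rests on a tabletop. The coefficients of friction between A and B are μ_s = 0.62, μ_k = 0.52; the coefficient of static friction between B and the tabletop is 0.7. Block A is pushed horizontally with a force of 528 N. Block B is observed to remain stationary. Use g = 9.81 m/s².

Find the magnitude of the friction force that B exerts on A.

Normal force at the A–B interface: N₁ = m_A g = 588.6 N.
So the A–B interface can sustain at most μ_s N₁ = 364.9 N of static friction.
Since P = 528 N > 364.9 N, A slides on B; the A–B friction is kinetic: f₁ = μ_k N₁ = 0.52×588.6 = 306 N.
By Newton's third law B feels 306 N forward from A. With B stationary, the floor's static friction on B balances it: f₂ = 306 N (well within μ_s(m_A+m_B)g = 885.8 N).

f ≈ 306 N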